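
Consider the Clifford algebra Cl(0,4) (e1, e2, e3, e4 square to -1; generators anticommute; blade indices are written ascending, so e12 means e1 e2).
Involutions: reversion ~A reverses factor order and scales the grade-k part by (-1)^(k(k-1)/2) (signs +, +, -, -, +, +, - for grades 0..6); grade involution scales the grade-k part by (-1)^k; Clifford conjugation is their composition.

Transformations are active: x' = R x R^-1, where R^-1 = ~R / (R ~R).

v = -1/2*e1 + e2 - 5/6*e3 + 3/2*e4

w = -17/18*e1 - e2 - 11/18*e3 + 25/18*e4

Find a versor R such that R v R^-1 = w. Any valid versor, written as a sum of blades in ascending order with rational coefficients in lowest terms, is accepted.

Reasoning: v^2 = w^2 = -151/36 since conjugation preserves the quadratic form; R = v + w = -13/9*e1 - 13/9*e3 + 26/9*e4 is then valid when invertible, keeping its own part and reversing (v - w)/2.
Answer: -13/9*e1 - 13/9*e3 + 26/9*e4


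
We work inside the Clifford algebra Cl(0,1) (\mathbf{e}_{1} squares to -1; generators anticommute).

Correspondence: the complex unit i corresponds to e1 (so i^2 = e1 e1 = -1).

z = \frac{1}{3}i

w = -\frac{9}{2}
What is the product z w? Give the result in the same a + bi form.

In blades: z = \frac{1}{3} e_{1}, w = -\frac{9}{2}.
Distribute z over w term by term (generator squares from the signature, products reordered to ascending indices): (\frac{1}{3} e_{1})*w = -\frac{3}{2} e_{1}.
Sum: -\frac{3}{2} e_{1}; translating back through the correspondence:
Answer: -\frac{3}{2}i


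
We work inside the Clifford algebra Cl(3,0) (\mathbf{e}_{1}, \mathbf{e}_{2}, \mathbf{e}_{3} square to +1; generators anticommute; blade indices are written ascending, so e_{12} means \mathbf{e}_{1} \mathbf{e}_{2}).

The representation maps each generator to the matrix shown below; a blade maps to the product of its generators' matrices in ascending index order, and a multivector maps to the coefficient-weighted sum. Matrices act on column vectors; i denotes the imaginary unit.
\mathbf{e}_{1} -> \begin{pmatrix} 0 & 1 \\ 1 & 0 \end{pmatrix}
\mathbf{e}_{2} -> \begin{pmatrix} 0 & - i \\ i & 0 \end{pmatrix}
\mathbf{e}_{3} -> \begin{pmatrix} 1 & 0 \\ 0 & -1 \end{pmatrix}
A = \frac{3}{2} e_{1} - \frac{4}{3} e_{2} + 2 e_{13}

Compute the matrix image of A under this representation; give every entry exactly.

Bivector images (products of the table entries): rho(e_{13}) = rho(\mathbf{e}_{1})rho(\mathbf{e}_{3}) = \begin{pmatrix} 0 & -1 \\ 1 & 0 \end{pmatrix}.
M = (\frac{3}{2})*rho(e_{1}) + (-\frac{4}{3})*rho(e_{2}) + (2)*rho(e_{13}), summed entrywise:
Answer: \begin{pmatrix} 0 & - \frac{1}{2} + \frac{4 i}{3} \\ \frac{7}{2} - \frac{4 i}{3} & 0 \end{pmatrix}


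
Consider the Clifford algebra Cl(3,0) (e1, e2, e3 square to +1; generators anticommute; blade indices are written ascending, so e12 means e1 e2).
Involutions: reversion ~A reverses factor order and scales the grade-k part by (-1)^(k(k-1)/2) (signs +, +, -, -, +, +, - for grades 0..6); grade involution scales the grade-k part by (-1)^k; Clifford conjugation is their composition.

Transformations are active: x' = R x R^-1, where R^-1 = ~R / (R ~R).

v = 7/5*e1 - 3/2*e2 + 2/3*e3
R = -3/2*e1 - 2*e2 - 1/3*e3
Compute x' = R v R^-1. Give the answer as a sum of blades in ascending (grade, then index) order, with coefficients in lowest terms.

~R = -3/2*e1 - 2*e2 - 1/3*e3, and R ~R = 229/36, so R^-1 = ~R / (229/36).
R v = 61/90 + 101/20*e12 - 8/15*e13 - 11/6*e23
Answer: -1969/1145*e1 + 2459/2290*e2 - 2534/3435*e3


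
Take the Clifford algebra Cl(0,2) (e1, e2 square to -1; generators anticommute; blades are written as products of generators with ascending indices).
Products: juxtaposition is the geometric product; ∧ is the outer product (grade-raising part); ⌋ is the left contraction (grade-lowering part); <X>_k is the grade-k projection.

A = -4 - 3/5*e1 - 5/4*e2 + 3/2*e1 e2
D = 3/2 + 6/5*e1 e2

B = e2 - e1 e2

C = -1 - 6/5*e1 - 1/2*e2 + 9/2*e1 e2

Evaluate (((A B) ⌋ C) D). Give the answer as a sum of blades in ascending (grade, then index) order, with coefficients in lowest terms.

step 1: 11/4 - 1/4*e1 - 23/5*e2 + 17/5*e1 e2
step 2: -413/20 - 24*e1 - 1/4*e2 + 99/8*e1 e2
step 3: -1833/40 - 363/10*e1 + 1137/40*e2 - 2487/400*e1 e2
Answer: -1833/40 - 363/10*e1 + 1137/40*e2 - 2487/400*e1 e2


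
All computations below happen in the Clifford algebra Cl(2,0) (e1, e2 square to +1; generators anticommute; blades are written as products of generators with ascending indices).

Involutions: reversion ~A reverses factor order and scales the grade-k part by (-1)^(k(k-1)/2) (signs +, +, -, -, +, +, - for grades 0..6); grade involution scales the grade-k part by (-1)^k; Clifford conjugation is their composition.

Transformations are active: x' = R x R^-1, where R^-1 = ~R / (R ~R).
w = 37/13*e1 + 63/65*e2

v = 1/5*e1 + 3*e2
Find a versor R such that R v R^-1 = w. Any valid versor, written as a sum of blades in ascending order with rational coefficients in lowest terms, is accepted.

Why this works: both vectors square to 226/25, so q(v) = q(w) and R = v + w = 198/65*e1 + 258/65*e2 carries v to w — its own direction survives, the complement (v - w)/2 flips.
Answer: 198/65*e1 + 258/65*e2


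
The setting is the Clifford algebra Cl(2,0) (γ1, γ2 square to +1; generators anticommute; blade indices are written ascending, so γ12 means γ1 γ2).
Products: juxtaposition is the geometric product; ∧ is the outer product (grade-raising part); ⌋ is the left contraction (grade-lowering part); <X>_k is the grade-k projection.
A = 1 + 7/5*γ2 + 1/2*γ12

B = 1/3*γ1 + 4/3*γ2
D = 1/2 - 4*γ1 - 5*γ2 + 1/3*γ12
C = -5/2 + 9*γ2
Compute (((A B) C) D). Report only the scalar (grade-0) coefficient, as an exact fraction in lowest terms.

step 1: 28/15 + γ1 + 7/6*γ2 - 7/15*γ12
step 2: 35/6 - 67/10*γ1 + 833/60*γ2 + 61/6*γ12
step 3: -1939/45 - 7393/90*γ1 + 389/24*γ2 + 17291/180*γ12
Answer: -1939/45


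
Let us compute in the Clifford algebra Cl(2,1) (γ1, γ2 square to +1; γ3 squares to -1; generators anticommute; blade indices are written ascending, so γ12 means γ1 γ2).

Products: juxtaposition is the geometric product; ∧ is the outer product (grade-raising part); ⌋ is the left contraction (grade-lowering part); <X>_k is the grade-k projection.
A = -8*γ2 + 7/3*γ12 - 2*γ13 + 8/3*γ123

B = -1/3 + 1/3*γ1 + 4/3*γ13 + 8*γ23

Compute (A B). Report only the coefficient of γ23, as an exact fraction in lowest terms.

step 1: -8/3 + 64/3*γ1 - 5/3*γ2 - 190/3*γ3 - 127/9*γ12 + 58/3*γ13 - 20/9*γ23 + 88/9*γ123
Answer: -20/9


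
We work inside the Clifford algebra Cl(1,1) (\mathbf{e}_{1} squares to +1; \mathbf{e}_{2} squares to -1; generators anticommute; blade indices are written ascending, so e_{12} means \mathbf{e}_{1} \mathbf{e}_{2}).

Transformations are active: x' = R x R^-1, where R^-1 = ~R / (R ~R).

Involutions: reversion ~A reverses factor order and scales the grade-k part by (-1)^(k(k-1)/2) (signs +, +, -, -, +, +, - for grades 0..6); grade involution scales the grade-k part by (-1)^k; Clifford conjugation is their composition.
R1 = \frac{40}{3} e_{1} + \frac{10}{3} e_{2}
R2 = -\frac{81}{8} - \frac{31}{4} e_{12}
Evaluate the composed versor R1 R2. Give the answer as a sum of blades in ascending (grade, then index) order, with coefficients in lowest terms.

Distribute over the terms of R1 (each basis-blade product reordered to ascending indices, repeated generators contracted through their squares):
(\frac{40}{3} e_{1}) R2 = -135 e_{1} - \frac{310}{3} e_{2}
(\frac{10}{3} e_{2}) R2 = -\frac{155}{6} e_{1} - \frac{135}{4} e_{2}
Summing the partial products and collecting blades:
Answer: -\frac{965}{6} e_{1} - \frac{1645}{12} e_{2}


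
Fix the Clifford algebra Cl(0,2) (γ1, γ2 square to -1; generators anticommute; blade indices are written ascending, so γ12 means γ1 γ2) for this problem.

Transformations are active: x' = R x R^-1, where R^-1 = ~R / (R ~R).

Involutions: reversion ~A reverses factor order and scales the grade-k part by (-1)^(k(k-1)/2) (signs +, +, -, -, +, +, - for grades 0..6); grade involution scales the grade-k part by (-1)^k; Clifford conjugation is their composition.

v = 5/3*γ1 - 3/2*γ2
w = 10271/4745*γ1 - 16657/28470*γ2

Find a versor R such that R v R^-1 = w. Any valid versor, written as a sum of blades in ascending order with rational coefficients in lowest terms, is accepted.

Equal squares first: v^2 = w^2 = -181/36. Then v + w = 54538/14235*γ1 - 29681/14235*γ2 is a versor taking v to w, provided it is invertible.
Answer: 54538/14235*γ1 - 29681/14235*γ2


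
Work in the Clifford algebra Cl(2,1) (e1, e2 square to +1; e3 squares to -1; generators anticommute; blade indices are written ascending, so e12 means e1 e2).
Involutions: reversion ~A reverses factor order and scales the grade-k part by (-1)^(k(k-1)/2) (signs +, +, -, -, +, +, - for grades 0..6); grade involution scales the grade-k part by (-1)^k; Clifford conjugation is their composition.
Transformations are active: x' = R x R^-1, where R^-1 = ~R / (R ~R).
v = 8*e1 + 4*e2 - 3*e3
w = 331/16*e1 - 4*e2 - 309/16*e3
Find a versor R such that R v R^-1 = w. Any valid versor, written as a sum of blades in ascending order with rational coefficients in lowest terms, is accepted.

Equal squares first: v^2 = w^2 = 71. Then v + w = 459/16*e1 - 357/16*e3 is a versor taking v to w, provided it is invertible.
Answer: 459/16*e1 - 357/16*e3


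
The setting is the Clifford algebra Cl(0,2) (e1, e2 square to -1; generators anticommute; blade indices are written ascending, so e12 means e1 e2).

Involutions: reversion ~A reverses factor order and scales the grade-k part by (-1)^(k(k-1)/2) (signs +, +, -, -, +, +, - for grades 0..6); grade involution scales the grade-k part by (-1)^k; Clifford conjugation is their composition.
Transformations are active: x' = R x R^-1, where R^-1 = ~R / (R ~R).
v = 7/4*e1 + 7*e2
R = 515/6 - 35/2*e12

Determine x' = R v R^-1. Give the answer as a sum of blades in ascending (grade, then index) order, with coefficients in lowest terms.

~R = 515/6 + 35/2*e12, and R ~R = 138125/18, so R^-1 = ~R / (138125/18).
R v = 6545/24*e1 + 13685/24*e2
Answer: 1414/325*e1 + 7483/1300*e2


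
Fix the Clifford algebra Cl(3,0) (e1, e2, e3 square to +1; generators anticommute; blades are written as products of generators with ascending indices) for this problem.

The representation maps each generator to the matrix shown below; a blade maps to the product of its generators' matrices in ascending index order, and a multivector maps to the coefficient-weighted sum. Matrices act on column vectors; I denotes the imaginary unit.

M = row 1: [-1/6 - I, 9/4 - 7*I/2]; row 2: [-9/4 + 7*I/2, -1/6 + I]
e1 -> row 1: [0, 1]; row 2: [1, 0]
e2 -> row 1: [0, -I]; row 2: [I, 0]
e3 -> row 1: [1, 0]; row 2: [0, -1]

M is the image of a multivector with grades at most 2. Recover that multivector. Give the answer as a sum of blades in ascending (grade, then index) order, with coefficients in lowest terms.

Method: 1, rho(e1), rho(e2), rho(e3) form a trace-orthogonal basis of the 2x2 complex matrices (tr(X Y) = 2 if X = Y, else 0), so M = m0*1 + m1*rho(e1) + m2*rho(e2) + m3*rho(e3) with m0 = tr(M)/2 = -1/6, m1 = tr(M rho(e1))/2 = 0, m2 = tr(M rho(e2))/2 = 7/2 + 9*I/4, m3 = tr(M rho(e3))/2 = -I.
Multiplying table entries, the bivector images are rho(e1 e2) = I*rho(e3), rho(e1 e3) = -I*rho(e2), rho(e2 e3) = I*rho(e1); with real blade coefficients the real parts of m0..m3 are the coefficients of 1, e1, e2, e3 and the imaginary parts give the bivectors (e2 e3: Im m1, e1 e3: -Im m2, e1 e2: Im m3).
Answer: -1/6 + 7/2*e2 - e1 e2 - 9/4*e1 e3


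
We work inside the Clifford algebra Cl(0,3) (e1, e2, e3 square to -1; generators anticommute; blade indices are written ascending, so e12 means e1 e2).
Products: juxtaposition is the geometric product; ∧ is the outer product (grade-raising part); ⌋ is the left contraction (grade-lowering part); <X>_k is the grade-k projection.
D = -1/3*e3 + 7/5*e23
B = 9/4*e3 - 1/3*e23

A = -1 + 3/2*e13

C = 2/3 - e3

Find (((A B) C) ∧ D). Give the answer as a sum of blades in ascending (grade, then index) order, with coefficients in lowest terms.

step 1: -27/8*e1 - 9/4*e3 - 1/2*e12 + 1/3*e23
step 2: -9/4 - 9/4*e1 + 1/3*e2 - 3/2*e3 - 1/3*e12 + 27/8*e13 + 2/9*e23 + 1/2*e123
step 3: 3/4*e3 + 3/4*e13 - 587/180*e23 - 547/180*e123
Answer: 3/4*e3 + 3/4*e13 - 587/180*e23 - 547/180*e123


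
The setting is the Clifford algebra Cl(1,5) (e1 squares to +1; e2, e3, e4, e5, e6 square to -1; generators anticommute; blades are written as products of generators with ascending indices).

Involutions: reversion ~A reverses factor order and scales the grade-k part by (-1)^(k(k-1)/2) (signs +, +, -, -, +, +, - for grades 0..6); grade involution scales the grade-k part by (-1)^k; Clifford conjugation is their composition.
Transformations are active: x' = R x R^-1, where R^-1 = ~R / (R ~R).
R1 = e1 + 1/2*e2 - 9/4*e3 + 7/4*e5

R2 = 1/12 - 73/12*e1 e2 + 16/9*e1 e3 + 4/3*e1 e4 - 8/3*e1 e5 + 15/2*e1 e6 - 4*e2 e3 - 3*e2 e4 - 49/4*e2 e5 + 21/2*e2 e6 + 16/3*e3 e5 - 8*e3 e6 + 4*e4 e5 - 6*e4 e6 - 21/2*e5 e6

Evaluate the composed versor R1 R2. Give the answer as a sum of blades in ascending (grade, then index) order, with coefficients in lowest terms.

Distribute over the terms of R1 (each basis-blade product reordered to ascending indices, repeated generators contracted through their squares):
(e1) R2 = 1/12*e1 - 73/12*e2 + 16/9*e3 + 4/3*e4 - 8/3*e5 + 15/2*e6 - 4*e1 e2 e3 - 3*e1 e2 e4 - 49/4*e1 e2 e5 + 21/2*e1 e2 e6 + 16/3*e1 e3 e5 - 8*e1 e3 e6 + 4*e1 e4 e5 - 6*e1 e4 e6 - 21/2*e1 e5 e6
(1/2*e2) R2 = -73/24*e1 + 1/24*e2 + 2*e3 + 3/2*e4 + 49/8*e5 - 21/4*e6 - 8/9*e1 e2 e3 - 2/3*e1 e2 e4 + 4/3*e1 e2 e5 - 15/4*e1 e2 e6 + 8/3*e2 e3 e5 - 4*e2 e3 e6 + 2*e2 e4 e5 - 3*e2 e4 e6 - 21/4*e2 e5 e6
(-9/4*e3) R2 = -4*e1 + 9*e2 - 3/16*e3 + 12*e5 - 18*e6 + 219/16*e1 e2 e3 + 3*e1 e3 e4 - 6*e1 e3 e5 + 135/8*e1 e3 e6 - 27/4*e2 e3 e4 - 441/16*e2 e3 e5 + 189/8*e2 e3 e6 - 9*e3 e4 e5 + 27/2*e3 e4 e6 + 189/8*e3 e5 e6
(7/4*e5) R2 = -14/3*e1 - 343/16*e2 + 28/3*e3 + 7*e4 + 7/48*e5 + 147/8*e6 - 511/48*e1 e2 e5 + 28/9*e1 e3 e5 + 7/3*e1 e4 e5 - 105/8*e1 e5 e6 - 7*e2 e3 e5 - 21/4*e2 e4 e5 - 147/8*e2 e5 e6 + 14*e3 e5 e6 + 21/2*e4 e5 e6
Summing the partial products and collecting blades:
Answer: -93/8*e1 - 887/48*e2 + 1861/144*e3 + 59/6*e4 + 749/48*e5 + 21/8*e6 + 1267/144*e1 e2 e3 - 11/3*e1 e2 e4 - 345/16*e1 e2 e5 + 27/4*e1 e2 e6 + 3*e1 e3 e4 + 22/9*e1 e3 e5 + 71/8*e1 e3 e6 + 19/3*e1 e4 e5 - 6*e1 e4 e6 - 189/8*e1 e5 e6 - 27/4*e2 e3 e4 - 1531/48*e2 e3 e5 + 157/8*e2 e3 e6 - 13/4*e2 e4 e5 - 3*e2 e4 e6 - 189/8*e2 e5 e6 - 9*e3 e4 e5 + 27/2*e3 e4 e6 + 301/8*e3 e5 e6 + 21/2*e4 e5 e6


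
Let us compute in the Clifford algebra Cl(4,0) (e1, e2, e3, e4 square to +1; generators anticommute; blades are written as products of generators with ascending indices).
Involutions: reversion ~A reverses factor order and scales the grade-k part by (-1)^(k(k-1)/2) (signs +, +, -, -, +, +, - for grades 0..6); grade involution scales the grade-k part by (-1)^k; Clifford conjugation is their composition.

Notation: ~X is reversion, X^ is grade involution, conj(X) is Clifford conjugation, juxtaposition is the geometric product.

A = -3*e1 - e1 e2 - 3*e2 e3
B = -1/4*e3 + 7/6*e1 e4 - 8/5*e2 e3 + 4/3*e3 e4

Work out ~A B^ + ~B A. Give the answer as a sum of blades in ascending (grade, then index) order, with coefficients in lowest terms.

first term: 24/5 + 3/4*e2 - 7/2*e4 - 47/20*e1 e3 + 17/6*e2 e4 + 101/20*e1 e2 e3 - 4*e1 e3 e4 + 29/6*e1 e2 e3 e4
second term: 24/5 - 3/4*e2 - 7/2*e4 + 17/20*e1 e3 - 17/6*e2 e4 - 91/20*e1 e2 e3 + 4*e1 e3 e4 + 29/6*e1 e2 e3 e4
Answer: 48/5 - 7*e4 - 3/2*e1 e3 + 1/2*e1 e2 e3 + 29/3*e1 e2 e3 e4


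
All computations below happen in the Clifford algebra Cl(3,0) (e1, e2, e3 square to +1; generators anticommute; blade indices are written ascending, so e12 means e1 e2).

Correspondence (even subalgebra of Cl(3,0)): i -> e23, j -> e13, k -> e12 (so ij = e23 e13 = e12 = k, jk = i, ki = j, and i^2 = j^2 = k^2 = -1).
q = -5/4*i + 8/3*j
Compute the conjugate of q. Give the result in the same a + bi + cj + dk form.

In blades: q = 8/3*e13 - 5/4*e23.
Quaternion conjugation is reversion on the even subalgebra: the scalar is fixed and every grade-2 blade flips sign, giving -8/3*e13 + 5/4*e23; translating back:
Answer: 5/4*i - 8/3*j


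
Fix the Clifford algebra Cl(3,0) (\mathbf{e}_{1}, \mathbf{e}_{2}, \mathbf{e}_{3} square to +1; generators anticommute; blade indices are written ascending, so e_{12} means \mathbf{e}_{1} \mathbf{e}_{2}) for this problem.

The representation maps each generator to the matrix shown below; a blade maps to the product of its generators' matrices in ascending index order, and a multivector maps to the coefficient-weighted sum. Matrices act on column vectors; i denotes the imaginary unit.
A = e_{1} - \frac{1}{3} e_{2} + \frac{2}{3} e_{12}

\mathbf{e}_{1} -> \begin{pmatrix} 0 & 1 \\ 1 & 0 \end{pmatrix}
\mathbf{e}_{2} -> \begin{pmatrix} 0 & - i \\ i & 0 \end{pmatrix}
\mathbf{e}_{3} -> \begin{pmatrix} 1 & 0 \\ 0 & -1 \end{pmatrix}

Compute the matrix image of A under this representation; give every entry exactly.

Bivector images (products of the table entries): rho(e_{12}) = rho(\mathbf{e}_{1})rho(\mathbf{e}_{2}) = \begin{pmatrix} i & 0 \\ 0 & - i \end{pmatrix}.
M = (1)*rho(e_{1}) + (-\frac{1}{3})*rho(e_{2}) + (\frac{2}{3})*rho(e_{12}), summed entrywise:
Answer: \begin{pmatrix} \frac{2 i}{3} & 1 + \frac{i}{3} \\ 1 - \frac{i}{3} & - \frac{2 i}{3} \end{pmatrix}


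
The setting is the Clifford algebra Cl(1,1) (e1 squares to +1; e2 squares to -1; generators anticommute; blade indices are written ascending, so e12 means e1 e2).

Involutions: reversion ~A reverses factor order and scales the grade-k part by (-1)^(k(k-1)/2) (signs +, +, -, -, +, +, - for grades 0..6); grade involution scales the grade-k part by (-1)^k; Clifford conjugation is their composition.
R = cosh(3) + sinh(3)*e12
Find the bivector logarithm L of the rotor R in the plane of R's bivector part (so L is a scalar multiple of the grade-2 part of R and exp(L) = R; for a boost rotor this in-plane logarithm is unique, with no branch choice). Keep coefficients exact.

The scalar part of R is cosh(3), so cosh pins the rapidity up to sign — the sign comes from the bivector part; dividing that part by sinh of the rapidity yields the plane, and the in-plane L = rapidity * plane is unique because the two sign choices cancel.
Concretely: cosh(rapidity) = cosh(3) gives rapidity = ±3, and since rapidity/sinh(rapidity) is even the sign is immaterial: L = (rapidity/sinh(rapidity)) * <R>_2 = (3/sinh(3)) * <R>_2.
Answer: 3*e12


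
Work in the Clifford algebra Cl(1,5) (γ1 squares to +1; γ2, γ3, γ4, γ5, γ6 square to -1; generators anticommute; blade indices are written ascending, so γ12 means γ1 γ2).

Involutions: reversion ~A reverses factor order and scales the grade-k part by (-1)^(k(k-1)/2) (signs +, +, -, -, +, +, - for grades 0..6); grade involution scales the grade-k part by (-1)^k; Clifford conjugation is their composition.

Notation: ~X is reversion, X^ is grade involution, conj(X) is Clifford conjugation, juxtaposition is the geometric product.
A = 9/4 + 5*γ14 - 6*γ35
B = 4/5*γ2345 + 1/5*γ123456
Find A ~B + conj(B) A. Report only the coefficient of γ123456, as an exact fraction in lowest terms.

first term: -24/5*γ24 - 4*γ1235 + 6/5*γ1246 + 9/5*γ2345 - γ2356 - 9/20*γ123456
second term: -24/5*γ24 + 4*γ1235 + 6/5*γ1246 + 9/5*γ2345 - γ2356 - 9/20*γ123456
Answer: -9/10


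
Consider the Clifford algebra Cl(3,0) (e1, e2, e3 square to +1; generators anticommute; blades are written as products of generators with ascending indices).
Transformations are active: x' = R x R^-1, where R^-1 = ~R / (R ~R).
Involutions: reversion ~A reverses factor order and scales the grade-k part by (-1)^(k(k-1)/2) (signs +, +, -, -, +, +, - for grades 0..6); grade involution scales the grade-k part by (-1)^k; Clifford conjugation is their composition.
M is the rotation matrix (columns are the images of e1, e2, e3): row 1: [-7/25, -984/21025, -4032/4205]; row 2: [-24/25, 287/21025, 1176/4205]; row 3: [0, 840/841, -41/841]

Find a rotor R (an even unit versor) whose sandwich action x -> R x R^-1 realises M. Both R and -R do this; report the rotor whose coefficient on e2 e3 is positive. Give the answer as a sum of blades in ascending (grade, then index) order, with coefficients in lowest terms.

Method: write R = a + b12*e1 e2 + b13*e1 e3 + b23*e2 e3 with a^2 + b12^2 + b13^2 + b23^2 = 1 (so R^-1 = ~R). Expanding the columns R e_j ~R gives tr M = 4a^2 - 1 and, from the antisymmetric part, M21 - M12 = -4a*b12, M13 - M31 = 4a*b13, M32 - M23 = -4a*b23.
Here tr M = -265/841, so a^2 = (1 + tr M)/4 = 144/841 and a = ±12/29. Taking a = 12/29: M21 - M12 = -768/841, M13 - M31 = -4032/4205, M32 - M23 = 3024/4205, giving b12 = 16/29, b13 = -84/145, b23 = -63/145, i.e. R = 12/29 + 16/29*e1 e2 - 84/145*e1 e3 - 63/145*e2 e3.
Its e2 e3 coefficient is negative, so report the other preimage -R.
Answer: -12/29 - 16/29*e1 e2 + 84/145*e1 e3 + 63/145*e2 e3. Note: both R and -R realise this M (trace -265/841); the covering map identifies them, and the e2 e3-coefficient sign is the tie-breaker.


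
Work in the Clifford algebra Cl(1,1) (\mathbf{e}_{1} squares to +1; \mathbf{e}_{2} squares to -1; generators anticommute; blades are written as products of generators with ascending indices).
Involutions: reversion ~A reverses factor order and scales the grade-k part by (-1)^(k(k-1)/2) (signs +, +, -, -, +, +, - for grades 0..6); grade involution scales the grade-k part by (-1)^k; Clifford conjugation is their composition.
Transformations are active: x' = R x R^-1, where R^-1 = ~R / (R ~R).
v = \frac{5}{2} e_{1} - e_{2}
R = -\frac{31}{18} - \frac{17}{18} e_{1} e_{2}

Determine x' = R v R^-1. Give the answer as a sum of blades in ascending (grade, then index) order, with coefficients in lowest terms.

~R = -\frac{31}{18} + \frac{17}{18} e_{1} e_{2}, and R ~R = \frac{56}{27}, so R^-1 = ~R / (\frac{56}{27}).
R v = -\frac{21}{4} e_{1} + \frac{49}{12} e_{2}
Answer: \frac{199}{32} e_{1} - \frac{185}{32} e_{2}


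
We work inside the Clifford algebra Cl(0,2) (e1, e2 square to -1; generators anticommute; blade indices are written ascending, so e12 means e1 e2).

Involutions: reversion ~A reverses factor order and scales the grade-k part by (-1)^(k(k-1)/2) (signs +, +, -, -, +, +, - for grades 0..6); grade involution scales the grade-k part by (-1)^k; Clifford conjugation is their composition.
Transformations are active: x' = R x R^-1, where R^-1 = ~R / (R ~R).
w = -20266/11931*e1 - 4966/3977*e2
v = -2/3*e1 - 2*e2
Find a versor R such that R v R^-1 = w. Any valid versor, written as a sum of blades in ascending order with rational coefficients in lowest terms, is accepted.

Why this works: both vectors square to -40/9, so q(v) = q(w) and R = v + w = -28220/11931*e1 - 12920/3977*e2 carries v to w — its own direction survives, the complement (v - w)/2 flips.
Answer: -28220/11931*e1 - 12920/3977*e2


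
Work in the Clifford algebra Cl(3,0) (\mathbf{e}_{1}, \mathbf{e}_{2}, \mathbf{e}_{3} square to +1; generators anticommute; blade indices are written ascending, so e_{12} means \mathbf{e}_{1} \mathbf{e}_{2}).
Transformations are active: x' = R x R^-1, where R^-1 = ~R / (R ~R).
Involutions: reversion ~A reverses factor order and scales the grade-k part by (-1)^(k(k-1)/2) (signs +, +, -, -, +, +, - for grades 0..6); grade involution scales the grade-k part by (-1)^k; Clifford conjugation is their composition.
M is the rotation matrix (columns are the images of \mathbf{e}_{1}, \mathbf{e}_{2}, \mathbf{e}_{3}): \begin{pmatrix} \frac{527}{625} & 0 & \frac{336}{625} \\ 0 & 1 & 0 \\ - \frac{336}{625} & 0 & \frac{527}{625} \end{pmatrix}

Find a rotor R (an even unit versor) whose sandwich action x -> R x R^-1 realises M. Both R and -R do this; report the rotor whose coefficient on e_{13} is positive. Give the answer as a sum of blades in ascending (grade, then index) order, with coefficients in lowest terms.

Method: write R = a + b12*e_{12} + b13*e_{13} + b23*e_{23} with a^2 + b12^2 + b13^2 + b23^2 = 1 (so R^-1 = ~R). Expanding the columns R e_j ~R gives tr M = 4a^2 - 1 and, from the antisymmetric part, M21 - M12 = -4a*b12, M13 - M31 = 4a*b13, M32 - M23 = -4a*b23.
Here tr M = \frac{1679}{625}, so a^2 = (1 + tr M)/4 = \frac{576}{625} and a = ±\frac{24}{25}. Taking a = \frac{24}{25}: M21 - M12 = 0, M13 - M31 = \frac{672}{625}, M32 - M23 = 0, giving b12 = 0, b13 = \frac{7}{25}, b23 = 0, i.e. R = \frac{24}{25} + \frac{7}{25} e_{13}.
Its e_{13} coefficient is already positive.
Answer: \frac{24}{25} + \frac{7}{25} e_{13}. Uniqueness: Spin(3) -> SO(3) maps R and -R to the same rotation of trace \frac{1679}{625}; fixing the sign of the e_{13} coefficient removes the ambiguity.


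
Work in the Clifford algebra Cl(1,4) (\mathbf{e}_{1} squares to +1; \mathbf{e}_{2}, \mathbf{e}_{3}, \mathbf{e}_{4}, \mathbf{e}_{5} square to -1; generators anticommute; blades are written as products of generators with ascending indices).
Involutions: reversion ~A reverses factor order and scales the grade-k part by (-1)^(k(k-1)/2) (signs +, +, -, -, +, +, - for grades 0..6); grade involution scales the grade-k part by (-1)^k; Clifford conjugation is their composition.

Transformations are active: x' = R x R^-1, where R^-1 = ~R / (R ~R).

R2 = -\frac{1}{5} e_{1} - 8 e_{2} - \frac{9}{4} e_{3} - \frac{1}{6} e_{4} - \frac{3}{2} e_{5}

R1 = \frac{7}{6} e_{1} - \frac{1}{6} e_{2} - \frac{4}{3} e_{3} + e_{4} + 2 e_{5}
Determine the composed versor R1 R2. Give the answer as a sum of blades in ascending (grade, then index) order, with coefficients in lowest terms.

Distribute over the terms of R1 (each basis-blade product reordered to ascending indices, repeated generators contracted through their squares):
(\frac{7}{6} e_{1}) R2 = -\frac{7}{30} - \frac{28}{3} e_{1} e_{2} - \frac{21}{8} e_{1} e_{3} - \frac{7}{36} e_{1} e_{4} - \frac{7}{4} e_{1} e_{5}
(-\frac{1}{6} e_{2}) R2 = -\frac{4}{3} - \frac{1}{30} e_{1} e_{2} + \frac{3}{8} e_{2} e_{3} + \frac{1}{36} e_{2} e_{4} + \frac{1}{4} e_{2} e_{5}
(-\frac{4}{3} e_{3}) R2 = -3 - \frac{4}{15} e_{1} e_{3} - \frac{32}{3} e_{2} e_{3} + \frac{2}{9} e_{3} e_{4} + 2 e_{3} e_{5}
(e_{4}) R2 = \frac{1}{6} + \frac{1}{5} e_{1} e_{4} + 8 e_{2} e_{4} + \frac{9}{4} e_{3} e_{4} - \frac{3}{2} e_{4} e_{5}
(2 e_{5}) R2 = 3 + \frac{2}{5} e_{1} e_{5} + 16 e_{2} e_{5} + \frac{9}{2} e_{3} e_{5} + \frac{1}{3} e_{4} e_{5}
Summing the partial products and collecting blades:
Answer: -\frac{7}{5} - \frac{281}{30} e_{1} e_{2} - \frac{347}{120} e_{1} e_{3} + \frac{1}{180} e_{1} e_{4} - \frac{27}{20} e_{1} e_{5} - \frac{247}{24} e_{2} e_{3} + \frac{289}{36} e_{2} e_{4} + \frac{65}{4} e_{2} e_{5} + \frac{89}{36} e_{3} e_{4} + \frac{13}{2} e_{3} e_{5} - \frac{7}{6} e_{4} e_{5}


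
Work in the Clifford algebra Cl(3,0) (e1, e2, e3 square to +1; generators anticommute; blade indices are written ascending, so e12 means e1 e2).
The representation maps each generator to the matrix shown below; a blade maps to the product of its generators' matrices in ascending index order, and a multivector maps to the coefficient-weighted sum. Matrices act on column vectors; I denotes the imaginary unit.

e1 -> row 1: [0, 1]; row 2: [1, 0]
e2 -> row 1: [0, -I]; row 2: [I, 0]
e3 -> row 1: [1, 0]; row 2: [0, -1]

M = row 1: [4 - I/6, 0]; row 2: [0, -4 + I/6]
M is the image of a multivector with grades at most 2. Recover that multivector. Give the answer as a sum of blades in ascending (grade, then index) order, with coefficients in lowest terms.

Method: 1, rho(e1), rho(e2), rho(e3) form a trace-orthogonal basis of the 2x2 complex matrices (tr(X Y) = 2 if X = Y, else 0), so M = m0*1 + m1*rho(e1) + m2*rho(e2) + m3*rho(e3) with m0 = tr(M)/2 = 0, m1 = tr(M rho(e1))/2 = 0, m2 = tr(M rho(e2))/2 = 0, m3 = tr(M rho(e3))/2 = 4 - I/6.
Multiplying table entries, the bivector images are rho(e12) = I*rho(e3), rho(e13) = -I*rho(e2), rho(e23) = I*rho(e1); with real blade coefficients the real parts of m0..m3 are the coefficients of 1, e1, e2, e3 and the imaginary parts give the bivectors (e23: Im m1, e13: -Im m2, e12: Im m3).
Answer: 4*e3 - 1/6*e12


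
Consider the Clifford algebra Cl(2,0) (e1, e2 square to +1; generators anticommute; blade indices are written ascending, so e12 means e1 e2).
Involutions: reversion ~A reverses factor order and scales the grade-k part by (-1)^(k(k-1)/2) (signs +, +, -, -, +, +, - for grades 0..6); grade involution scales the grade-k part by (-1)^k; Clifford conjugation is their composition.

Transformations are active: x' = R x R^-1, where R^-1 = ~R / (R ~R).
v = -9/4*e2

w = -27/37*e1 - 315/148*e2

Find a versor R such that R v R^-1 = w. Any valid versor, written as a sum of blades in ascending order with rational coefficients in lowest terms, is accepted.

Since q(v) = q(w) = 81/16, the sum R = v + w = -27/37*e1 - 162/37*e2 does the job whenever invertible.
Answer: -27/37*e1 - 162/37*e2


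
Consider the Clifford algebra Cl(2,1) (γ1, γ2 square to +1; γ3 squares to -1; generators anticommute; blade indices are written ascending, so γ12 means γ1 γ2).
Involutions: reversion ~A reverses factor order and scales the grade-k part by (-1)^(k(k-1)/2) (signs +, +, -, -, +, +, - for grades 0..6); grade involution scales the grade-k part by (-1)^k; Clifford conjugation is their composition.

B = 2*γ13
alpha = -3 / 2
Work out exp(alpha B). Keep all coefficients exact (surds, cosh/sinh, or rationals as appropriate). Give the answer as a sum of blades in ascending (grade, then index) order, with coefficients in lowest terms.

B^2 = (2)^2*(γ13)^2 = 4*(+1) = 4 (a basis 2-blade squares to minus the product of its generators' squares).
B^2 = 4 — the series telescopes hyperbolically here: l = 2, alpha*l = -3, so exp(alpha B) = cosh(-3) + (sinh(-3)/2)*B = cosh(3) + (-sinh(3)/2)*B.
Answer: cosh(3) - sinh(3)*γ13


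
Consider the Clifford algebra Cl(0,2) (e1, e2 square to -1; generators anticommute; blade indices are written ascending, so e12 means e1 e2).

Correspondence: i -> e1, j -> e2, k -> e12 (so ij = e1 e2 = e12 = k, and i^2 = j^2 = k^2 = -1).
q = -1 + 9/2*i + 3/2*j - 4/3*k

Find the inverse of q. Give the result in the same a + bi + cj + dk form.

In blades: q = -1 + 9/2*e1 + 3/2*e2 - 4/3*e12.
With qbar = -1 - 9/2*e1 - 3/2*e2 + 4/3*e12 (scalar fixed, mapped units negated), q qbar = 455/18 (the sum of squared coefficients), so q^-1 = qbar / (455/18) = -18/455 - 81/455*e1 - 27/455*e2 + 24/455*e12; translating back:
Answer: -18/455 - 81/455*i - 27/455*j + 24/455*k


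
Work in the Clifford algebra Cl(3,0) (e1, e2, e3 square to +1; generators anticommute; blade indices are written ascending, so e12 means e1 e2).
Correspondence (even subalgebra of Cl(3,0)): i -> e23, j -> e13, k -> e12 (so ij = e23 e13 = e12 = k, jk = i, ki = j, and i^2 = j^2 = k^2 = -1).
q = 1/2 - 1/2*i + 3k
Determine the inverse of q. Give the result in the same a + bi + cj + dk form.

In blades: q = 1/2 + 3*e12 - 1/2*e23.
With qbar = 1/2 - 3*e12 + 1/2*e23 (scalar fixed, mapped units negated), q qbar = 19/2 (the sum of squared coefficients), so q^-1 = qbar / (19/2) = 1/19 - 6/19*e12 + 1/19*e23; translating back:
Answer: 1/19 + 1/19*i - 6/19*k


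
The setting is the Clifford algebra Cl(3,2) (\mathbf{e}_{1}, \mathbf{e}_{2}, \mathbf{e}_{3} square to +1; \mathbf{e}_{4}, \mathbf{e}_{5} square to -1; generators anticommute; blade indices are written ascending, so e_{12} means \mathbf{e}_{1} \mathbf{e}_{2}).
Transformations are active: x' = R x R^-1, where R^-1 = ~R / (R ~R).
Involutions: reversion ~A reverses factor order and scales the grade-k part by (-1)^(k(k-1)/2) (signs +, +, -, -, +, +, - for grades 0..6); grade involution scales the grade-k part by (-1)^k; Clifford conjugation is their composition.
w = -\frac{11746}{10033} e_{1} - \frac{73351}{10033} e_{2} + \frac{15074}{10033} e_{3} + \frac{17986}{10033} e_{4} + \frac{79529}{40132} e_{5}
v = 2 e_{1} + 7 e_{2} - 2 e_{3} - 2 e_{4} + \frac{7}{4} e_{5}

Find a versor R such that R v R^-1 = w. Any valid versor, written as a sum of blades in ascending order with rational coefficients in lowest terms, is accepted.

Construction: equal norms (both \frac{799}{16}) license R = v + w = \frac{8320}{10033} e_{1} - \frac{3120}{10033} e_{2} - \frac{4992}{10033} e_{3} - \frac{2080}{10033} e_{4} + \frac{37440}{10033} e_{5} — nothing changes along that direction, while (v - w)/2 changes sign, so v maps onto w.
Answer: \frac{8320}{10033} e_{1} - \frac{3120}{10033} e_{2} - \frac{4992}{10033} e_{3} - \frac{2080}{10033} e_{4} + \frac{37440}{10033} e_{5}


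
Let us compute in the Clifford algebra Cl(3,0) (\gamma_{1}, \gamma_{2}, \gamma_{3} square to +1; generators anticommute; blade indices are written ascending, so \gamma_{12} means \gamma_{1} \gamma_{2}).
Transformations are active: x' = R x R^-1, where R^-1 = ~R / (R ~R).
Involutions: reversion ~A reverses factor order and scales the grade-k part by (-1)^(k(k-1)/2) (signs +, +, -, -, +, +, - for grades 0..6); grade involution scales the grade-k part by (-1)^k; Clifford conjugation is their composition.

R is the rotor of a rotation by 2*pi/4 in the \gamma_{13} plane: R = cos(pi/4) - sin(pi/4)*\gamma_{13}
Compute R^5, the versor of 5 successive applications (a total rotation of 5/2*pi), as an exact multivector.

Rotor phase runs at HALF the rotation angle; powers of one rotor simply add phase, so after 5 steps in \gamma_{13} the phase is 5*pi/4 = \frac{5 \pi}{4} and R^5 = cos(\frac{5 \pi}{4}) - sin(\frac{5 \pi}{4})*\gamma_{13}.
cos(\frac{5 \pi}{4}) = - \frac{\sqrt{2}}{2} and sin(\frac{5 \pi}{4}) = - \frac{\sqrt{2}}{2}, so R^5 = - \frac{\sqrt{2}}{2} + \frac{\sqrt{2}}{2} \gamma_{13}. The net rotation is 1/2*pi (after discarding 1 full turn, each of which contributes a factor -1 to the rotor); the rotor keeps the half-angle phase exactly.
Answer: - \frac{\sqrt{2}}{2} + \frac{\sqrt{2}}{2} \gamma_{13}


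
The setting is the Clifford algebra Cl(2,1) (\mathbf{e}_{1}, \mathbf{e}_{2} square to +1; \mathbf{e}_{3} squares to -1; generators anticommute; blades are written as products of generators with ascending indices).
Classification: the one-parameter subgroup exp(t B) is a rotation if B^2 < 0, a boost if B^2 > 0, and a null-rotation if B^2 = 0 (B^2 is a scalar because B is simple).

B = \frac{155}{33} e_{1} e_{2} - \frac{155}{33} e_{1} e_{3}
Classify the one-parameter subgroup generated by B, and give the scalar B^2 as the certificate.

B^2 term by term: the squares give (\frac{155}{33})^2*(e_{1} e_{2})^2 + (-\frac{155}{33})^2*(e_{1} e_{3})^2 = \frac{24025}{1089}*(-1) + \frac{24025}{1089}*(+1) = 0 (each basis 2-blade squares to minus the product of its generators' squares); cross terms between blades sharing an index anticommute and cancel. So B^2 = 0.
Answer: null-rotation, certificate B^2 = 0. One invariant decides it: the square 0 survives every conjugation, and its sign is exactly the classification.


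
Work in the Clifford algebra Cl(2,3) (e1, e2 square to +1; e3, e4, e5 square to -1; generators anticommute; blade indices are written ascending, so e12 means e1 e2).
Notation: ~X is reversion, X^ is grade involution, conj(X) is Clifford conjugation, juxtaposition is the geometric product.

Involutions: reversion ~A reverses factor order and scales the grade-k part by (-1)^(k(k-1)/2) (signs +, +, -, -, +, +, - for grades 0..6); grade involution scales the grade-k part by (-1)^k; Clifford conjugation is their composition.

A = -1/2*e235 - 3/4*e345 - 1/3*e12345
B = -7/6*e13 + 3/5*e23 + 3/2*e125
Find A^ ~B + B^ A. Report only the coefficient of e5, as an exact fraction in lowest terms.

first term: -3/10*e5 - 3/4*e13 - 1/2*e34 - 7/12*e125 + 27/40*e145 - 151/180*e245 + 9/8*e1234
second term: -3/10*e5 - 3/4*e13 + 1/2*e34 + 7/12*e125 - 43/40*e145 + 11/180*e245 - 9/8*e1234
Answer: -3/5


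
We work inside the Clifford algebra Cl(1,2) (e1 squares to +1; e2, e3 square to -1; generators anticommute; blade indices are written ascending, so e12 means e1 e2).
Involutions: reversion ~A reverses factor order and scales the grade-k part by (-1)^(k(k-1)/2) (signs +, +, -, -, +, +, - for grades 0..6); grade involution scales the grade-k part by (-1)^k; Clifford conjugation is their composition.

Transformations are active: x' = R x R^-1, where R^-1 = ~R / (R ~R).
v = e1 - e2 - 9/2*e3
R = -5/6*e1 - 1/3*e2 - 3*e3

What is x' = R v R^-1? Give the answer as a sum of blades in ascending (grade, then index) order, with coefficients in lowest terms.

~R = -5/6*e1 - 1/3*e2 - 3*e3, and R ~R = -101/12, so R^-1 = ~R / (-101/12).
R v = -44/3 + 7/6*e12 + 27/4*e13 - 3/2*e23
Answer: -1183/303*e1 - 49/303*e2 - 1203/202*e3


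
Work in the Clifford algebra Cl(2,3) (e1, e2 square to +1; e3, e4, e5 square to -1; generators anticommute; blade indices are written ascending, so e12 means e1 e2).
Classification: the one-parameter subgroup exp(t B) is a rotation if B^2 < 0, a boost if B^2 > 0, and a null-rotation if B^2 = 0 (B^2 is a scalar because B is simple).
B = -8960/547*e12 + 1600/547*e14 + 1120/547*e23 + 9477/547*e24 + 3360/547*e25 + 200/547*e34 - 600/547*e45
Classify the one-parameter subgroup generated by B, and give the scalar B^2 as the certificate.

B^2 term by term: the squares give (-8960/547)^2*(e12)^2 + (1600/547)^2*(e14)^2 + (1120/547)^2*(e23)^2 + (9477/547)^2*(e24)^2 + (3360/547)^2*(e25)^2 + (200/547)^2*(e34)^2 + (-600/547)^2*(e45)^2 = 80281600/299209*(-1) + 2560000/299209*(+1) + 1254400/299209*(+1) + 89813529/299209*(+1) + 11289600/299209*(+1) + 40000/299209*(-1) + 360000/299209*(-1) = 81 (each basis 2-blade squares to minus the product of its generators' squares); cross terms between blades sharing an index anticommute and cancel; the commuting (index-disjoint) pairs give grade-4 terms 2*c*c'*(blade product), which cancel blade by blade — e1234: -3584000/299209 + 3584000/299209 = 0; e1245: 10752000/299209 - 10752000/299209 = 0; e2345: -1344000/299209 + 1344000/299209 = 0 — confirming B is simple. So B^2 = 81.
Answer: boost, certificate B^2 = 81. Certificate logic: 81 is a conjugation-invariant scalar, so its sign fixes rotation versus boost versus null-rotation outright.


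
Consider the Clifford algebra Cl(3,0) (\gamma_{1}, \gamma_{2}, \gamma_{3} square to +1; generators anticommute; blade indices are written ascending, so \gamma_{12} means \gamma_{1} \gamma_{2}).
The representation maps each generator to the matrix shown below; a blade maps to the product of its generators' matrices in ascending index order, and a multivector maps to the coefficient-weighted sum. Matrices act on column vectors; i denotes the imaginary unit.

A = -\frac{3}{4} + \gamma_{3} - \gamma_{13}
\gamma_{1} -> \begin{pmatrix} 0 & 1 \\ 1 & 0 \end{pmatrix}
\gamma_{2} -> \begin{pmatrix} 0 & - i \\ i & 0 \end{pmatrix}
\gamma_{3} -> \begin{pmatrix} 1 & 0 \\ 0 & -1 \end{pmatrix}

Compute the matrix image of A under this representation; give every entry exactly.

Bivector images (products of the table entries): rho(\gamma_{13}) = rho(\gamma_{1})rho(\gamma_{3}) = \begin{pmatrix} 0 & -1 \\ 1 & 0 \end{pmatrix}.
M = (-\frac{3}{4})*1 + (1)*rho(\gamma_{3}) + (-1)*rho(\gamma_{13}), summed entrywise (1 is the identity matrix):
Answer: \begin{pmatrix} \frac{1}{4} & 1 \\ -1 & - \frac{7}{4} \end{pmatrix}


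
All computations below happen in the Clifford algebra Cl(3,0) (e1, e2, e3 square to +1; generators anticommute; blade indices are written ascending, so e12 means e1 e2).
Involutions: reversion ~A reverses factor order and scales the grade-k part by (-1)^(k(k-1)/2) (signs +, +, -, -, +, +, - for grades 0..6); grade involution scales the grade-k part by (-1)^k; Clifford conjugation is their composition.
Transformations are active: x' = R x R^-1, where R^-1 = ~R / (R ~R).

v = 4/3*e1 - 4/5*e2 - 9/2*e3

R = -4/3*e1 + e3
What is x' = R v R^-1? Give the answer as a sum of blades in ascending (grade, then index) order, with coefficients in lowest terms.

~R = -4/3*e1 + e3, and R ~R = 25/9, so R^-1 = ~R / (25/9).
R v = -113/18 + 16/15*e12 + 14/3*e13 + 4/5*e23
Answer: 352/75*e1 + 4/5*e2 - 1/50*e3


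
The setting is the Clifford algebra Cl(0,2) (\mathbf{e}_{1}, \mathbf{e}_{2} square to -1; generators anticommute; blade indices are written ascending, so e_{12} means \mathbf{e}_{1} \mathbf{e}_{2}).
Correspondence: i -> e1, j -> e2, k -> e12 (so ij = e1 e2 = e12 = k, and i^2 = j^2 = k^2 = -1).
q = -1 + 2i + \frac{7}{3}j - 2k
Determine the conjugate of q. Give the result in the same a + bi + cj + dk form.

In blades: q = -1 + 2 e_{1} + \frac{7}{3} e_{2} - 2 e_{12}.
Conjugation here is Clifford conjugation: the scalar is fixed and the grade-1 and grade-2 blades all flip sign, giving -1 - 2 e_{1} - \frac{7}{3} e_{2} + 2 e_{12}; translating back:
Answer: -1 - 2i - \frac{7}{3}j + 2k
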